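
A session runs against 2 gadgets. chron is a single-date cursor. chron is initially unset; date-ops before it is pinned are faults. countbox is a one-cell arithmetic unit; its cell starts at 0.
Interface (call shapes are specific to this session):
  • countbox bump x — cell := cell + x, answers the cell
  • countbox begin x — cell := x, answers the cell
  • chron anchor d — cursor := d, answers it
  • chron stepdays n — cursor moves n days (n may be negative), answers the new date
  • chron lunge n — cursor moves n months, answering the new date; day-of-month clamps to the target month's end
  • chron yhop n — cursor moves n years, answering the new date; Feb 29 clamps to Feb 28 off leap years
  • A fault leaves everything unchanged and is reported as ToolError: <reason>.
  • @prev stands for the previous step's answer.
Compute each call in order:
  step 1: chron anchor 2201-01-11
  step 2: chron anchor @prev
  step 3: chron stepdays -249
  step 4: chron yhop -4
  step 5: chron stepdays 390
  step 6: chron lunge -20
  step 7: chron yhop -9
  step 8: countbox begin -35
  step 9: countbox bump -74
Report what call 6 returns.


Answer: 2195-10-01

Derivation:
~$ chron anchor d: 2201-01-11
  2201-01-11
~$ chron anchor d: @prev
  2201-01-11
~$ chron stepdays n: -249
  2200-05-07
~$ chron yhop n: -4
  2196-05-07
~$ chron stepdays n: 390
  2197-06-01
~$ chron lunge n: -20
  2195-10-01
~$ chron yhop n: -9
  2186-10-01
~$ countbox begin x: -35
  -35
~$ countbox bump x: -74
  -109


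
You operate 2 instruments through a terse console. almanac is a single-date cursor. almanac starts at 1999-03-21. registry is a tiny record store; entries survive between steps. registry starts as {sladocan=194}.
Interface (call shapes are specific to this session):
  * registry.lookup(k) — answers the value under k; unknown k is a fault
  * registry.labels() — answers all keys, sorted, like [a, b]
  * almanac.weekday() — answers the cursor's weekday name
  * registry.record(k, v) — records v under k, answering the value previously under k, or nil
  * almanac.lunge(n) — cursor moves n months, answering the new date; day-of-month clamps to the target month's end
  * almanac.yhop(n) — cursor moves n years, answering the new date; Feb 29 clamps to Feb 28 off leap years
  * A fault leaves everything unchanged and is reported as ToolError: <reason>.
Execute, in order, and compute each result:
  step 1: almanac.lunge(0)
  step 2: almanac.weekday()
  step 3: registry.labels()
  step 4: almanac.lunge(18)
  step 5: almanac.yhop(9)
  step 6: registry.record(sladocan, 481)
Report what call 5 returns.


→ almanac.lunge(n=0)
← 1999-03-21
→ almanac.weekday()
← Sunday
→ registry.labels()
← [sladocan]
→ almanac.lunge(n=18)
← 2000-09-21
→ almanac.yhop(n=9)
← 2009-09-21
→ registry.record(k=sladocan, v=481)
← 194

Answer: 2009-09-21


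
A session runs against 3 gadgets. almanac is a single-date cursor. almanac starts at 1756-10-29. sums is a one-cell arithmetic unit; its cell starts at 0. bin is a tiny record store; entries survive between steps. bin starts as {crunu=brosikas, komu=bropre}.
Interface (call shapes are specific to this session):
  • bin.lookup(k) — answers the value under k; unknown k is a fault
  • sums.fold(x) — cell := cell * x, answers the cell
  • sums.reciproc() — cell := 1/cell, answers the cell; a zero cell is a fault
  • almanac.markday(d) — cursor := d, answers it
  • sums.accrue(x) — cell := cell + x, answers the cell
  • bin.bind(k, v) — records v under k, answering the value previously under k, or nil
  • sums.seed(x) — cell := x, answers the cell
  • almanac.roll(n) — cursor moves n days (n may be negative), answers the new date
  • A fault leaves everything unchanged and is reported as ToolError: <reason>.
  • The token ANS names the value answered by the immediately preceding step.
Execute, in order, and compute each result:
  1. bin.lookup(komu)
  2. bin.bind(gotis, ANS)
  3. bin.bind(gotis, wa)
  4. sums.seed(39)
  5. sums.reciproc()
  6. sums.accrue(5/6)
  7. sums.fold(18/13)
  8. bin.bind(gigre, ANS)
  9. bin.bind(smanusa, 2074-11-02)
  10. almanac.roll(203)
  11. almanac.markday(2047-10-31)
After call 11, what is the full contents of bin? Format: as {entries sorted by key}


# lookup(komu) => bropre
# bind(gotis, ANS) => nil
# bind(gotis, wa) => bropre
# seed(39) => 39
# reciproc() => 1/39
# accrue(5/6) => 67/78
# fold(18/13) => 201/169
# bind(gigre, ANS) => nil
# bind(smanusa, 2074-11-02) => nil
# roll(203) => 1757-05-20
# markday(2047-10-31) => 2047-10-31

Answer: {crunu=brosikas, gigre=201/169, gotis=wa, komu=bropre, smanusa=2074-11-02}


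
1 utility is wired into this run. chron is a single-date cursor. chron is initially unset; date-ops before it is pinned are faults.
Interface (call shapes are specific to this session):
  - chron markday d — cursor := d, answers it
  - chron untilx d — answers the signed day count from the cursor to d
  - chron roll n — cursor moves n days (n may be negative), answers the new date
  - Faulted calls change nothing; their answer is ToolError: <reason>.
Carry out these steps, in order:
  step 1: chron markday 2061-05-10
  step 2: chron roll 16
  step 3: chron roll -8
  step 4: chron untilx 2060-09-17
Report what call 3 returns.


Answer: 2061-05-18

Derivation:
Step: chron markday[d→2061-05-10]
Result: 2061-05-10
Step: chron roll[n→16]
Result: 2061-05-26
Step: chron roll[n→-8]
Result: 2061-05-18
Step: chron untilx[d→2060-09-17]
Result: -243


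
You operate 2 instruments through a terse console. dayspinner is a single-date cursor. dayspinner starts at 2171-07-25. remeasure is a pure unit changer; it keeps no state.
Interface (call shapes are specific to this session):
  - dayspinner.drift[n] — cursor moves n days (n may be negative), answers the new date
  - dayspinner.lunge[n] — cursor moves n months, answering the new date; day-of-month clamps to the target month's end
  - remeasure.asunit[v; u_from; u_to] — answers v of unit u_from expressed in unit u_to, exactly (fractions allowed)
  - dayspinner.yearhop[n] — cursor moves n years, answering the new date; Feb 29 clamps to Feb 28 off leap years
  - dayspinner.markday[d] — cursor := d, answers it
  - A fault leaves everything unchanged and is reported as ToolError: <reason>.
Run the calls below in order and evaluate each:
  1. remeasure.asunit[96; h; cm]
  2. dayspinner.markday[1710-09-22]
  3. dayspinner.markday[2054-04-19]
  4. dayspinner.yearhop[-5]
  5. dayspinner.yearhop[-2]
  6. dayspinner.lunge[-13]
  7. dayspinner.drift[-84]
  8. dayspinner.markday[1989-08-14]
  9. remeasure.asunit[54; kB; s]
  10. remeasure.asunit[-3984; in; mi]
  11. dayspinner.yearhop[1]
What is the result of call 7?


Do: asunit[v: 96; u_from: h; u_to: cm]
See: ToolError: incompatible units
Do: markday[d: 1710-09-22]
See: 1710-09-22
Do: markday[d: 2054-04-19]
See: 2054-04-19
Do: yearhop[n: -5]
See: 2049-04-19
Do: yearhop[n: -2]
See: 2047-04-19
Do: lunge[n: -13]
See: 2046-03-19
Do: drift[n: -84]
See: 2045-12-25
Do: markday[d: 1989-08-14]
See: 1989-08-14
Do: asunit[v: 54; u_from: kB; u_to: s]
See: ToolError: incompatible units
Do: asunit[v: -3984; u_from: in; u_to: mi]
See: -83/1320
Do: yearhop[n: 1]
See: 1990-08-14

Answer: 2045-12-25


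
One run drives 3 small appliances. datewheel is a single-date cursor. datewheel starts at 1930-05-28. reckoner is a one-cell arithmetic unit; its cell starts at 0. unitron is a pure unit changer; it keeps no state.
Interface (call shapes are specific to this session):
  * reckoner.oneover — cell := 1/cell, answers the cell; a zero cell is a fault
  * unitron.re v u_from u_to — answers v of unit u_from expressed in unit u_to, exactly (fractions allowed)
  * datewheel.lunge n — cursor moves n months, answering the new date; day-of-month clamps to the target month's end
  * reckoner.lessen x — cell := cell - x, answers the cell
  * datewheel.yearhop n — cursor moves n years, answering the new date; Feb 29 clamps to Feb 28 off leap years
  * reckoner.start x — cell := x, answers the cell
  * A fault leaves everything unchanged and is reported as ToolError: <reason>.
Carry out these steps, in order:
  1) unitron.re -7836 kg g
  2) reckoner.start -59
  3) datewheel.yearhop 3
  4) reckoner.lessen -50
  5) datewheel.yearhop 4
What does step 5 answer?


-> re(v→-7836, u_from→kg, u_to→g)
<- -7836000
-> start(x→-59)
<- -59
-> yearhop(n→3)
<- 1933-05-28
-> lessen(x→-50)
<- -9
-> yearhop(n→4)
<- 1937-05-28

Answer: 1937-05-28


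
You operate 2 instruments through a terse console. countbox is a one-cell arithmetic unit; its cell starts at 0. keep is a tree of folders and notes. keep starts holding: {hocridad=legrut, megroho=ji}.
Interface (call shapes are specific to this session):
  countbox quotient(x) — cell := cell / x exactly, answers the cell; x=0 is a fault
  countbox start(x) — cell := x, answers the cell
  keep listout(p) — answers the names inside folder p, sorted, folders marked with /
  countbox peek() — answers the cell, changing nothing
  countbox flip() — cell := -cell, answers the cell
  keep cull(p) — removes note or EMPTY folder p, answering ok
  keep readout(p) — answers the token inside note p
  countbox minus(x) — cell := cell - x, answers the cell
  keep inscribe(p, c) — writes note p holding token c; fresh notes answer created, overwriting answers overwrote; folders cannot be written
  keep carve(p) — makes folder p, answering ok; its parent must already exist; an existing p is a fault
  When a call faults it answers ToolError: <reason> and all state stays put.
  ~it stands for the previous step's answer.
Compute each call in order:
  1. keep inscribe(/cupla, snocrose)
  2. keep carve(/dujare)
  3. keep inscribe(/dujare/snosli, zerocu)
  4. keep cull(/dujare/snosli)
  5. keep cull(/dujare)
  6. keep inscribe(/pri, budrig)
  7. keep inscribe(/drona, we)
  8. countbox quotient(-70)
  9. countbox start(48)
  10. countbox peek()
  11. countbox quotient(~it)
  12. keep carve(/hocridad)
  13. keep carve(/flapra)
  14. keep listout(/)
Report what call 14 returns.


Do: keep inscribe[p: /cupla; c: snocrose]
See: created
Do: keep carve[p: /dujare]
See: ok
Do: keep inscribe[p: /dujare/snosli; c: zerocu]
See: created
Do: keep cull[p: /dujare/snosli]
See: ok
Do: keep cull[p: /dujare]
See: ok
Do: keep inscribe[p: /pri; c: budrig]
See: created
Do: keep inscribe[p: /drona; c: we]
See: created
Do: countbox quotient[x: -70]
See: 0
Do: countbox start[x: 48]
See: 48
Do: countbox peek[]
See: 48
Do: countbox quotient[x: ~it]
See: 1
Do: keep carve[p: /hocridad]
See: ToolError: exists
Do: keep carve[p: /flapra]
See: ok
Do: keep listout[p: /]
See: [cupla, drona, flapra/, hocridad, megroho, pri]

Answer: [cupla, drona, flapra/, hocridad, megroho, pri]


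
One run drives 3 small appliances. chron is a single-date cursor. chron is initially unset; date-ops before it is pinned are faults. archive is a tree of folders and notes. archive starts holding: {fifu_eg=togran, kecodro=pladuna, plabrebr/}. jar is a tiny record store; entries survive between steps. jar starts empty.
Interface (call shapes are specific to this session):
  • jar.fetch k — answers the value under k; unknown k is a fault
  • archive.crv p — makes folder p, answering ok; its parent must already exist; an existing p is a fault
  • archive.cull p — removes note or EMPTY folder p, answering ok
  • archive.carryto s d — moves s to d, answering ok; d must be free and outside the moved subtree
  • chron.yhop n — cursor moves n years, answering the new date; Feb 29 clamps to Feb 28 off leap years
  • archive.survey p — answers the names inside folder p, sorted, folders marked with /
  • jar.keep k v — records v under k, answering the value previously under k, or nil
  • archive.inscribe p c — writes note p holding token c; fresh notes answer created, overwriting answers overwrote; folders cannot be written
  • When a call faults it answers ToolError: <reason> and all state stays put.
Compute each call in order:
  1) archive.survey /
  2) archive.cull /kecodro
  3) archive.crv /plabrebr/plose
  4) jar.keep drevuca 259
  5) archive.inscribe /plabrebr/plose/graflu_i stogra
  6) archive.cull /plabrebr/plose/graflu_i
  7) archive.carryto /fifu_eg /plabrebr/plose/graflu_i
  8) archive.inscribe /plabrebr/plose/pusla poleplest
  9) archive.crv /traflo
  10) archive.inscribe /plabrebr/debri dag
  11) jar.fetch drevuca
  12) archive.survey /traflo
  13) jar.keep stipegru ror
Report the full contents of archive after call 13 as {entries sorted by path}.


Answer: {plabrebr/, plabrebr/debri=dag, plabrebr/plose/, plabrebr/plose/graflu_i=togran, plabrebr/plose/pusla=poleplest, traflo/}

Derivation:
Now I run survey passing p: /, → [fifu_eg, kecodro, plabrebr/].
I try cull passing p: /kecodro, which returns ok.
Calling crv passing p: /plabrebr/plose, yielding ok.
Next I call keep passing k: drevuca, v: 259, → nil.
I use inscribe passing p: /plabrebr/plose/graflu_i, c: stogra, which returns created.
Now I run cull passing p: /plabrebr/plose/graflu_i, which returns ok.
Calling carryto passing s: /fifu_eg, d: /plabrebr/plose/graflu_i, and see ok.
I use inscribe passing p: /plabrebr/plose/pusla, c: poleplest, — result: created.
I try crv passing p: /traflo, which returns ok.
I use inscribe passing p: /plabrebr/debri, c: dag, and see created.
Invoking fetch passing k: drevuca, and see 259.
Invoking survey passing p: /traflo, and see [].
Next I call keep passing k: stipegru, v: ror, — result: nil.


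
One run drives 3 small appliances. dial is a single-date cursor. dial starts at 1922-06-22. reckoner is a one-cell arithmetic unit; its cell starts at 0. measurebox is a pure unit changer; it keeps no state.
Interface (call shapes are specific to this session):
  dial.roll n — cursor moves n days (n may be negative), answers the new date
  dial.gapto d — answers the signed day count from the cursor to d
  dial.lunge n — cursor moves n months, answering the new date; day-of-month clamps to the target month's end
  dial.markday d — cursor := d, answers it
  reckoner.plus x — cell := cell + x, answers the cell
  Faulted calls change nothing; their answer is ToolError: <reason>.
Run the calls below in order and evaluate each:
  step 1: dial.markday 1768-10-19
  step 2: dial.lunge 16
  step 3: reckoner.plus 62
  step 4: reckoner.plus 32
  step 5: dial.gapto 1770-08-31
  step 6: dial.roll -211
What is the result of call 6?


Answer: 1769-07-23

Derivation:
·→ markday(d='1768-10-19')
·← 1768-10-19
·→ lunge(n='16')
·← 1770-02-19
·→ plus(x='62')
·← 62
·→ plus(x='32')
·← 94
·→ gapto(d='1770-08-31')
·← 193
·→ roll(n='-211')
·← 1769-07-23


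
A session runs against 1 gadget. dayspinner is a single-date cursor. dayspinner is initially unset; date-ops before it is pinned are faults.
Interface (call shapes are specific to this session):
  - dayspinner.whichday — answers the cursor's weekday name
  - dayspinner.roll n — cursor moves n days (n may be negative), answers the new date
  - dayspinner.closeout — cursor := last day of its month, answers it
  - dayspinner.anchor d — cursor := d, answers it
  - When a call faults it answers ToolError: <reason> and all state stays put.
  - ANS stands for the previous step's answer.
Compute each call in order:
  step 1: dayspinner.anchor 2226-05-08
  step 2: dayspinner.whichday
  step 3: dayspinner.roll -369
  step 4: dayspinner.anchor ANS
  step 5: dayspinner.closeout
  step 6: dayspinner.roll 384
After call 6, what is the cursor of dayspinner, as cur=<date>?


>> dayspinner.anchor(d: 2226-05-08)
<< 2226-05-08
>> dayspinner.whichday()
<< Monday
>> dayspinner.roll(n: -369)
<< 2225-05-04
>> dayspinner.anchor(d: ANS)
<< 2225-05-04
>> dayspinner.closeout()
<< 2225-05-31
>> dayspinner.roll(n: 384)
<< 2226-06-19

Answer: cur=2226-06-19


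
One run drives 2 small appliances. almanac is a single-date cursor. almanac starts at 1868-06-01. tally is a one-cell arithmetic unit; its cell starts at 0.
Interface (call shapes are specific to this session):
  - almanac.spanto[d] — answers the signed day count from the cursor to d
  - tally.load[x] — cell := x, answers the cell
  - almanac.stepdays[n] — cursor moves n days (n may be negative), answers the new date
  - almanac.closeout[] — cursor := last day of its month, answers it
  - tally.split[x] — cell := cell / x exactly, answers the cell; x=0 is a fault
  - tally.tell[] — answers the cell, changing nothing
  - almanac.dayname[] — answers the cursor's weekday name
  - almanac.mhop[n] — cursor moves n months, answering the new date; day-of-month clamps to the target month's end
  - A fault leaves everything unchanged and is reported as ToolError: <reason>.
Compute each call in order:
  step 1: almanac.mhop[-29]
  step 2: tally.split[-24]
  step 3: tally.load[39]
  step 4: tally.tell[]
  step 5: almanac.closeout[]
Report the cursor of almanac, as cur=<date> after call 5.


Answer: cur=1866-01-31

Derivation:
→ mhop(n→-29)
← 1866-01-01
→ split(x→-24)
← 0
→ load(x→39)
← 39
→ tell()
← 39
→ closeout()
← 1866-01-31


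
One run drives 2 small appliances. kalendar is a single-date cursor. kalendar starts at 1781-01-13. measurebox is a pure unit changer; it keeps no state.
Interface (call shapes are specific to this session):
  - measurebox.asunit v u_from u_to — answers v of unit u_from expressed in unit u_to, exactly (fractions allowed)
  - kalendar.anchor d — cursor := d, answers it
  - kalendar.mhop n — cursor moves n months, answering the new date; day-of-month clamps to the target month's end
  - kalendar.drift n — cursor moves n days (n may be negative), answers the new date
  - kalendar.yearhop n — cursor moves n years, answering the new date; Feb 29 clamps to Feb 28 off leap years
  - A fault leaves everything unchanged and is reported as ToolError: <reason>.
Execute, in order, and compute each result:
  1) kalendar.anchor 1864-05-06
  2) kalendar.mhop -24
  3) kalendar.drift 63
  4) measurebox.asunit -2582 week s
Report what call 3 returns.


Answer: 1862-07-08

Derivation:
CALL kalendar.anchor[d: 1864-05-06]
RET  1864-05-06
CALL kalendar.mhop[n: -24]
RET  1862-05-06
CALL kalendar.drift[n: 63]
RET  1862-07-08
CALL measurebox.asunit[v: -2582; u_from: week; u_to: s]
RET  -1561593600


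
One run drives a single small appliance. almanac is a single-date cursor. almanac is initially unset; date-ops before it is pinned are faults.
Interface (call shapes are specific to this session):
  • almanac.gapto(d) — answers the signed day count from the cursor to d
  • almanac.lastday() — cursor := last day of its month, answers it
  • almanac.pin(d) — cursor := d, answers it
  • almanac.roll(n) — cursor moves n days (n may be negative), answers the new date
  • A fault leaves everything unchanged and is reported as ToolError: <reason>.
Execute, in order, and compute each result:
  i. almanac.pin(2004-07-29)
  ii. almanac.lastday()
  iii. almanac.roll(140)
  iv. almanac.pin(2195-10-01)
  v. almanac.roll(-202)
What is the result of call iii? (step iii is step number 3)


Answer: 2004-12-18

Derivation:
Do: almanac.pin[d=2004-07-29]
See: 2004-07-29
Do: almanac.lastday[]
See: 2004-07-31
Do: almanac.roll[n=140]
See: 2004-12-18
Do: almanac.pin[d=2195-10-01]
See: 2195-10-01
Do: almanac.roll[n=-202]
See: 2195-03-13


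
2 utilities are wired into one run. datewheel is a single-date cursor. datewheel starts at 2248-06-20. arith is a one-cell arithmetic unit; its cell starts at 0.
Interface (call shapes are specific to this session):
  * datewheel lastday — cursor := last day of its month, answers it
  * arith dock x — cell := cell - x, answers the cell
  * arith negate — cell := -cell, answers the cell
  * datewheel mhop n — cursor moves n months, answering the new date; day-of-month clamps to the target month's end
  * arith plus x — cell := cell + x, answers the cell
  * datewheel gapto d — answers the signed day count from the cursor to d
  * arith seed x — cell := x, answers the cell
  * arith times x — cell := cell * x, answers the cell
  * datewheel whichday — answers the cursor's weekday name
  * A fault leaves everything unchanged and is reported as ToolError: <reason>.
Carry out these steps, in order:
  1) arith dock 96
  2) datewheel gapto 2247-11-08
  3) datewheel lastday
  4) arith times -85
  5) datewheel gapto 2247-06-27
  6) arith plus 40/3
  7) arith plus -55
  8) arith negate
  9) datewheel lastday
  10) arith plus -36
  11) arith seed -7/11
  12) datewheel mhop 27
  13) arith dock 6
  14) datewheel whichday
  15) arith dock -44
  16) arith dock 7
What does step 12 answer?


Answer: 2250-09-30

Derivation:
Calling arith dock passing 96, which returns -96.
I run datewheel gapto passing 2247-11-08, → -225.
I use datewheel lastday, and see 2248-06-30.
Calling arith times passing -85, and get 8160.
Calling datewheel gapto passing 2247-06-27, giving -369.
Invoking arith plus passing 40/3, which returns 24520/3.
Next I call arith plus passing -55, which returns 24355/3.
Using arith negate(), and see -24355/3.
I use datewheel lastday, giving 2248-06-30.
I try arith plus passing -36, yielding -24463/3.
I try arith seed passing -7/11: -7/11.
Then datewheel mhop passing 27, — result: 2250-09-30.
Now I run arith dock passing 6: -73/11.
Using datewheel whichday(), giving Monday.
Calling arith dock passing -44, and see 411/11.
I try arith dock passing 7, → 334/11.


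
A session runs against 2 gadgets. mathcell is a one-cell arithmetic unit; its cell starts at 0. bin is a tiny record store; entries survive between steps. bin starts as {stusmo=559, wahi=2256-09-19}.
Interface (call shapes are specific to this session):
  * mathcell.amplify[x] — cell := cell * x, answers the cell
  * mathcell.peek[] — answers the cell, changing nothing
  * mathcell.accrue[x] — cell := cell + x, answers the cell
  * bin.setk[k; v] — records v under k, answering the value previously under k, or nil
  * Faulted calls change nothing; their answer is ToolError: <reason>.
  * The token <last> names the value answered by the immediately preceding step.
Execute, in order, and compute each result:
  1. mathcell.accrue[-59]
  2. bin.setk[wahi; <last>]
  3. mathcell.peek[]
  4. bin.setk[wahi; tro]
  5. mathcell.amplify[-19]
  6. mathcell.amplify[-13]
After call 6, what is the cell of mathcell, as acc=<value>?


Answer: acc=-14573

Derivation:
! accrue(x='-59') == -59
! setk(k='wahi', v='<last>') == 2256-09-19
! peek() == -59
! setk(k='wahi', v='tro') == -59
! amplify(x='-19') == 1121
! amplify(x='-13') == -14573


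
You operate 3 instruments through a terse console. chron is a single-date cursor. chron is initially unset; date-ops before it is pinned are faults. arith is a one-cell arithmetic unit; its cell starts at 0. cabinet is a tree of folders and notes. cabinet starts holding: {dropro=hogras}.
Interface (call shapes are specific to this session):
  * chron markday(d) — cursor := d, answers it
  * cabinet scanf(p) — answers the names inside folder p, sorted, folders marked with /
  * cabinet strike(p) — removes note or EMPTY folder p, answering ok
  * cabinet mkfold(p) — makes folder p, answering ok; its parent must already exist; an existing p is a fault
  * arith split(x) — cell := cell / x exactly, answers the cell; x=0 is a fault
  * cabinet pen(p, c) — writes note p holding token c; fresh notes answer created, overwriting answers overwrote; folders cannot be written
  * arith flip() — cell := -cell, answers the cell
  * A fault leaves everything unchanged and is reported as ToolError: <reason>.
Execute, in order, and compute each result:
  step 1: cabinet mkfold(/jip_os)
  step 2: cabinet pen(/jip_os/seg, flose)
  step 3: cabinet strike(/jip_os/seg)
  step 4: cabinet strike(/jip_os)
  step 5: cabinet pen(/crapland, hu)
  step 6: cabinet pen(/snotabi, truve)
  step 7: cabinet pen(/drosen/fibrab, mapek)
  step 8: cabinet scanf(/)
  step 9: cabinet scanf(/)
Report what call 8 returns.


Answer: [crapland, dropro, snotabi]

Derivation:
Using cabinet mkfold with /jip_os, giving ok.
I try cabinet pen with /jip_os/seg, flose, yielding created.
I run cabinet strike with /jip_os/seg: ok.
I use cabinet strike with /jip_os, → ok.
I use cabinet pen with /crapland, hu, and observe created.
I invoke cabinet pen with /snotabi, truve, yielding created.
I invoke cabinet pen with /drosen/fibrab, mapek, and see ToolError: no parent.
I invoke cabinet scanf with /, → [crapland, dropro, snotabi].
I run cabinet scanf with /, — result: [crapland, dropro, snotabi].


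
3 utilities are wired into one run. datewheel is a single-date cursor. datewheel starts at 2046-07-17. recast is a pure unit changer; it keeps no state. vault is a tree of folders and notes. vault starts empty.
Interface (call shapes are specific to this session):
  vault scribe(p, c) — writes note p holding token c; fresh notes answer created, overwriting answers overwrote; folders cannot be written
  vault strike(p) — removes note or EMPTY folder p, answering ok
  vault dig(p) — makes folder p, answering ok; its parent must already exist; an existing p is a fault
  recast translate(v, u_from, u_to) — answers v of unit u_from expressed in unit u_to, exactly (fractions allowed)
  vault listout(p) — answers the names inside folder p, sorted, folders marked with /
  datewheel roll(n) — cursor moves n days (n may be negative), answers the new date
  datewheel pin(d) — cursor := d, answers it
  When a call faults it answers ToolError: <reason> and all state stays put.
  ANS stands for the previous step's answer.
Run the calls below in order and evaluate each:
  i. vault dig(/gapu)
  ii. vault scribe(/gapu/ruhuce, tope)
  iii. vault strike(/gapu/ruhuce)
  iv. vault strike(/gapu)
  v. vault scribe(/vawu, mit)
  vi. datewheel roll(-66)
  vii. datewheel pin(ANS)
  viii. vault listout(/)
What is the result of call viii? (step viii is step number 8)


Step: vault dig[p='/gapu']
Result: ok
Step: vault scribe[p='/gapu/ruhuce'; c='tope']
Result: created
Step: vault strike[p='/gapu/ruhuce']
Result: ok
Step: vault strike[p='/gapu']
Result: ok
Step: vault scribe[p='/vawu'; c='mit']
Result: created
Step: datewheel roll[n='-66']
Result: 2046-05-12
Step: datewheel pin[d='ANS']
Result: 2046-05-12
Step: vault listout[p='/']
Result: [vawu]

Answer: [vawu]


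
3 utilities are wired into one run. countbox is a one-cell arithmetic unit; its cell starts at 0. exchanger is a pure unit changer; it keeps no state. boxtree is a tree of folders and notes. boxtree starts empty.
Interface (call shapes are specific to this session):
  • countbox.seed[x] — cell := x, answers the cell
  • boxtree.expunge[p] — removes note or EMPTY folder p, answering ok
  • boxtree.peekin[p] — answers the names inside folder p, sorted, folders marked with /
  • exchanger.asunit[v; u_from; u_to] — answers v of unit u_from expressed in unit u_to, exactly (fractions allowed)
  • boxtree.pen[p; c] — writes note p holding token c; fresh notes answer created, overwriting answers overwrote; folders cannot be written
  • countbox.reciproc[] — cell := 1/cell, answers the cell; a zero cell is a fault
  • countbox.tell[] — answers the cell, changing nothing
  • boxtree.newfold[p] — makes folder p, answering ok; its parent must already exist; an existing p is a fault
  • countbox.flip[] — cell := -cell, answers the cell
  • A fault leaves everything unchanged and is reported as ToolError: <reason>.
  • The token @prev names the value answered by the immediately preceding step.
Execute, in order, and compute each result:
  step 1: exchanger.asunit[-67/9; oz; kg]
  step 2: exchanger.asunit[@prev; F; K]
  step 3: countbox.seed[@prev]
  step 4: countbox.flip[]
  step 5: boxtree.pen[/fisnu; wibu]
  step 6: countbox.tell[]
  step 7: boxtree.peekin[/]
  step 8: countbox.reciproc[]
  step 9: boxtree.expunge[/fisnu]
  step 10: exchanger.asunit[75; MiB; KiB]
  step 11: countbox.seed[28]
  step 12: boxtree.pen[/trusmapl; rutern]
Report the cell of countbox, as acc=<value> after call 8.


Answer: acc=-25920000000/6616208931121

Derivation:
·→ exchanger.asunit(v=-67/9, u_from=oz, u_to=kg)
·← -3039068879/14400000000
·→ exchanger.asunit(v=@prev, u_from=F, u_to=K)
·← 6616208931121/25920000000
·→ countbox.seed(x=@prev)
·← 6616208931121/25920000000
·→ countbox.flip()
·← -6616208931121/25920000000
·→ boxtree.pen(p=/fisnu, c=wibu)
·← created
·→ countbox.tell()
·← -6616208931121/25920000000
·→ boxtree.peekin(p=/)
·← [fisnu]
·→ countbox.reciproc()
·← -25920000000/6616208931121
·→ boxtree.expunge(p=/fisnu)
·← ok
·→ exchanger.asunit(v=75, u_from=MiB, u_to=KiB)
·← 76800
·→ countbox.seed(x=28)
·← 28
·→ boxtree.pen(p=/trusmapl, c=rutern)
·← created


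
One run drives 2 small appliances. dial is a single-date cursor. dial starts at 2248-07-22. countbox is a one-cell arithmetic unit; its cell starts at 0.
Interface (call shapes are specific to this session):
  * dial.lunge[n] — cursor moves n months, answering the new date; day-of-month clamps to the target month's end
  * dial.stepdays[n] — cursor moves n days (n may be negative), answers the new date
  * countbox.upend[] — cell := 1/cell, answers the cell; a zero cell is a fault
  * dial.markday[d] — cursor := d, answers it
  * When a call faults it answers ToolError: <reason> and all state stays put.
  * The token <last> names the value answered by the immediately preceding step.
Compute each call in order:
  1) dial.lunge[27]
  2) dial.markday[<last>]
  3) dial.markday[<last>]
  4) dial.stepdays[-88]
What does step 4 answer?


Do: dial.lunge[n→27]
See: 2250-10-22
Do: dial.markday[d→<last>]
See: 2250-10-22
Do: dial.markday[d→<last>]
See: 2250-10-22
Do: dial.stepdays[n→-88]
See: 2250-07-26

Answer: 2250-07-26


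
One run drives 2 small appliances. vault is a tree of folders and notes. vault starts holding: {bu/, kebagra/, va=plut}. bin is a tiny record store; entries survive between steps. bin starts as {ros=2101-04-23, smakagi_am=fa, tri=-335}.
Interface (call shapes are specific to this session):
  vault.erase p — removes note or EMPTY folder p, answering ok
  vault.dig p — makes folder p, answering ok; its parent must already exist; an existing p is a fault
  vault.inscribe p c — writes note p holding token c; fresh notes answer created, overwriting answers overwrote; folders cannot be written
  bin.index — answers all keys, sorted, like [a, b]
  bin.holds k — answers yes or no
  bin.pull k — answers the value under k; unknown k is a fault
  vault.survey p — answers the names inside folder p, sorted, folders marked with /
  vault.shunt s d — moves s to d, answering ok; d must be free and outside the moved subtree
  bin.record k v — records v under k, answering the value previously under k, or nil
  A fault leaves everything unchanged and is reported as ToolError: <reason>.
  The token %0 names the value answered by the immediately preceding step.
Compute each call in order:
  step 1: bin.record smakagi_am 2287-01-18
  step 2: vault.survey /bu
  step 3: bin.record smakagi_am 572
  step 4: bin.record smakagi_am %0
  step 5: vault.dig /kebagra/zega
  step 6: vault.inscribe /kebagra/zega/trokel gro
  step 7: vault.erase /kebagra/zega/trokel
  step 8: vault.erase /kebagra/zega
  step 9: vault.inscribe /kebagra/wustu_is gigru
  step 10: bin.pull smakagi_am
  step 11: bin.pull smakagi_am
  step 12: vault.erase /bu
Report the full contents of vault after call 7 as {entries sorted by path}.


==> record(smakagi_am, 2287-01-18)
<== fa
==> survey(/bu)
<== []
==> record(smakagi_am, 572)
<== 2287-01-18
==> record(smakagi_am, %0)
<== 572
==> dig(/kebagra/zega)
<== ok
==> inscribe(/kebagra/zega/trokel, gro)
<== created
==> erase(/kebagra/zega/trokel)
<== ok
==> erase(/kebagra/zega)
<== ok
==> inscribe(/kebagra/wustu_is, gigru)
<== created
==> pull(smakagi_am)
<== 2287-01-18
==> pull(smakagi_am)
<== 2287-01-18
==> erase(/bu)
<== ok

Answer: {bu/, kebagra/, kebagra/zega/, va=plut}


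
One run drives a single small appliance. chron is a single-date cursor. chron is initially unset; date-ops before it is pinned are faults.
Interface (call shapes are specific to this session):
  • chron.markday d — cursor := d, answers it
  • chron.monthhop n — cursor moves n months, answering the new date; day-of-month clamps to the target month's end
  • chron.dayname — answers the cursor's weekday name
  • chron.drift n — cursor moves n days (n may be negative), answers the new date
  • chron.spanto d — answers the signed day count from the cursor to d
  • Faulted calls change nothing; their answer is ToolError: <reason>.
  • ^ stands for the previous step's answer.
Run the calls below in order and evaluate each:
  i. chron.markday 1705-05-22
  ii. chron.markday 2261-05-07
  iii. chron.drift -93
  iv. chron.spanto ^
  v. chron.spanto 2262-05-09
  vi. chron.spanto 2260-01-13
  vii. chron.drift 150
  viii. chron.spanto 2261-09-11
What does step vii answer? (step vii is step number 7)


-> chron.markday(d='1705-05-22')
<- 1705-05-22
-> chron.markday(d='2261-05-07')
<- 2261-05-07
-> chron.drift(n='-93')
<- 2261-02-03
-> chron.spanto(d='^')
<- 0
-> chron.spanto(d='2262-05-09')
<- 460
-> chron.spanto(d='2260-01-13')
<- -387
-> chron.drift(n='150')
<- 2261-07-03
-> chron.spanto(d='2261-09-11')
<- 70

Answer: 2261-07-03


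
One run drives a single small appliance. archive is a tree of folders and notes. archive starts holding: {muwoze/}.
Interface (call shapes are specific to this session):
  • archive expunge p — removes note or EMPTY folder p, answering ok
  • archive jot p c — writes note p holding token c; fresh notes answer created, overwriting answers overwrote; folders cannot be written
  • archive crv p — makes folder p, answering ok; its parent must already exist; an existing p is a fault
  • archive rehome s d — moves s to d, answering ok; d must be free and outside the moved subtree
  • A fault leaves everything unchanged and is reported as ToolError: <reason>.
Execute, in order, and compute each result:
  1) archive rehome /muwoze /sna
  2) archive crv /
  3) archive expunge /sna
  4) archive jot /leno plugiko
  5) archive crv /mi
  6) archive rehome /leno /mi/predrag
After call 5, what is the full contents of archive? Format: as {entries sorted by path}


Answer: {leno=plugiko, mi/}

Derivation:
! archive rehome(s→/muwoze, d→/sna) => ok
! archive crv(p→/) => ToolError: exists
! archive expunge(p→/sna) => ok
! archive jot(p→/leno, c→plugiko) => created
! archive crv(p→/mi) => ok
! archive rehome(s→/leno, d→/mi/predrag) => ok


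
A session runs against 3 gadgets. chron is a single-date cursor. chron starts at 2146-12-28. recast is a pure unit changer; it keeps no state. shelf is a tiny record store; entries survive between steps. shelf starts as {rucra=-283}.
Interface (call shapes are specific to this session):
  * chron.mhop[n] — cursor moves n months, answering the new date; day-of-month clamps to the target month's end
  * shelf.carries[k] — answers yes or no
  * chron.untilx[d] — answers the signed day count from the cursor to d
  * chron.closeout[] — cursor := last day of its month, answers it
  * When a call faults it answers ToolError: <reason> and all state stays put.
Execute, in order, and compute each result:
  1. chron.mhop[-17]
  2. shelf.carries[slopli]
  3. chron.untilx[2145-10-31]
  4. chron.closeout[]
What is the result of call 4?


Answer: 2145-07-31

Derivation:
>>> chron.mhop -17
  2145-07-28
>>> shelf.carries slopli
  no
>>> chron.untilx 2145-10-31
  95
>>> chron.closeout
  2145-07-31


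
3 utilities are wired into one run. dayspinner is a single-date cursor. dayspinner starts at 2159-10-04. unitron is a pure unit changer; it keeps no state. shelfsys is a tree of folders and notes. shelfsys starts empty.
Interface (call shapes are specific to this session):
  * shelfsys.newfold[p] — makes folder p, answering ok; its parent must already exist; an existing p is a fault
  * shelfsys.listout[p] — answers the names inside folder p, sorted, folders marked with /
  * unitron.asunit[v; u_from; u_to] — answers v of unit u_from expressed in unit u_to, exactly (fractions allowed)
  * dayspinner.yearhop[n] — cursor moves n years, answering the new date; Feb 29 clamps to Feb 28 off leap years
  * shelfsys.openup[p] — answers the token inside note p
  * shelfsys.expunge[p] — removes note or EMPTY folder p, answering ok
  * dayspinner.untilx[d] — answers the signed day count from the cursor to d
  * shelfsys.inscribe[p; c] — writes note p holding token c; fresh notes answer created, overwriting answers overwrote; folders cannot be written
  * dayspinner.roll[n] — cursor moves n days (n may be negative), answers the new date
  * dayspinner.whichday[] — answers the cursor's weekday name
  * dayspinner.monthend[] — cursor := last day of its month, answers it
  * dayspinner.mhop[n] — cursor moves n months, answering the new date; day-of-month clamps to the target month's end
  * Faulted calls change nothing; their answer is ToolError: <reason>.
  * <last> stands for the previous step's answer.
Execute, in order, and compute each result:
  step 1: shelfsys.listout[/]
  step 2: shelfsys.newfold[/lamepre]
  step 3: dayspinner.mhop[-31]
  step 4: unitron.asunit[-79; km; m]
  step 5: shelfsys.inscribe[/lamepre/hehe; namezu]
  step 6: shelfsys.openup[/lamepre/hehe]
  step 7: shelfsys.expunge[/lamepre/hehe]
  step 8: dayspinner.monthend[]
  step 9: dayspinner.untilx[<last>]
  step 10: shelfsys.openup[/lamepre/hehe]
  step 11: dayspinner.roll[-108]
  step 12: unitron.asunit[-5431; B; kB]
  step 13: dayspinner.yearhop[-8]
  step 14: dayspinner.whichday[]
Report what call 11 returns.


Answer: 2156-12-13

Derivation:
I use listout passing p: /, yielding [].
I call newfold passing p: /lamepre, — result: ok.
I try mhop passing n: -31, and get 2157-03-04.
I try asunit passing v: -79, u_from: km, u_to: m, → -79000.
I use inscribe passing p: /lamepre/hehe, c: namezu, → created.
I call openup passing p: /lamepre/hehe, which returns namezu.
I try expunge passing p: /lamepre/hehe, which returns ok.
I use monthend(): 2157-03-31.
Using untilx passing d: <last>, yielding 0.
I try openup passing p: /lamepre/hehe, and observe ToolError: not found.
Now I run roll passing n: -108, → 2156-12-13.
Calling asunit passing v: -5431, u_from: B, u_to: kB, and see -5431/1000.
Invoking yearhop passing n: -8, — result: 2148-12-13.
I run whichday, yielding Friday.


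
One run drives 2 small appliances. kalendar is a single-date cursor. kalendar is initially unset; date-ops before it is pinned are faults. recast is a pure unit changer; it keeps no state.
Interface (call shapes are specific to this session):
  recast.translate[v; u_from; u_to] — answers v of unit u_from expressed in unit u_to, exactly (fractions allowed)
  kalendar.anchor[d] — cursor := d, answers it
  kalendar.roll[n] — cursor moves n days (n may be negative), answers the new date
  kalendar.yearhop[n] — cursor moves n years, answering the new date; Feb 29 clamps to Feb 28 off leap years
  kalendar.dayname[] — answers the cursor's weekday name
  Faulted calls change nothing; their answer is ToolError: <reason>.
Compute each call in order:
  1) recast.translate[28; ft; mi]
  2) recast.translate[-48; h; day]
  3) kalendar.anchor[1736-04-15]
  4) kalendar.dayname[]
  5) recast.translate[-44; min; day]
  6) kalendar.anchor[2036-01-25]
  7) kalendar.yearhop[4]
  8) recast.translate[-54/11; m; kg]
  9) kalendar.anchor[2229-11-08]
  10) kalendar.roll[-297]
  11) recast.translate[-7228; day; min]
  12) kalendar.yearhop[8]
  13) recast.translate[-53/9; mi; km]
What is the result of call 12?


I try recast.translate with v→28, u_from→ft, u_to→mi: 7/1320.
I call recast.translate with v→-48, u_from→h, u_to→day, and observe -2.
Next I call kalendar.anchor with d→1736-04-15, and see 1736-04-15.
Now I run kalendar.dayname(), → Sunday.
Now I run recast.translate with v→-44, u_from→min, u_to→day, yielding -11/360.
Using kalendar.anchor with d→2036-01-25, → 2036-01-25.
I call kalendar.yearhop with n→4, — result: 2040-01-25.
I try recast.translate with v→-54/11, u_from→m, u_to→kg, — result: ToolError: incompatible units.
I run kalendar.anchor with d→2229-11-08: 2229-11-08.
I use kalendar.roll with n→-297, — result: 2229-01-15.
Now I run recast.translate with v→-7228, u_from→day, u_to→min, and see -10408320.
I use kalendar.yearhop with n→8: 2237-01-15.
Calling recast.translate with v→-53/9, u_from→mi, u_to→km: -148082/15625.

Answer: 2237-01-15
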